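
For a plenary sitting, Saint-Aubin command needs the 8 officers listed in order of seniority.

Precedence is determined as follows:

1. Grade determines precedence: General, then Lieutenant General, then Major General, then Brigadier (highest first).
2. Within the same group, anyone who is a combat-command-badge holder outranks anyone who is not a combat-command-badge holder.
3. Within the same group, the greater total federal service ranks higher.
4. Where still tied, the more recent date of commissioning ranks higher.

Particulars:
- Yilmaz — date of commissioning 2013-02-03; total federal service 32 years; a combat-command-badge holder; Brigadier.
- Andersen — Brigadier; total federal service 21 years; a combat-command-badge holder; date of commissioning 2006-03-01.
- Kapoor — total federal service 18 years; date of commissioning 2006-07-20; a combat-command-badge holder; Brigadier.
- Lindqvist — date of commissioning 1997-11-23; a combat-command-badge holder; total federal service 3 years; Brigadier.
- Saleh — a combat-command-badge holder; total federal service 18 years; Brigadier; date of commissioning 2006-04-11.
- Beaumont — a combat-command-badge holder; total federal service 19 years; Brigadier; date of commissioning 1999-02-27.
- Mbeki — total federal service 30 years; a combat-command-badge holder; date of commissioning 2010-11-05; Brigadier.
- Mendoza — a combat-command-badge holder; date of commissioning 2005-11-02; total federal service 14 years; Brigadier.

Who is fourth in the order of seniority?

By grade: Yilmaz, Mbeki, Andersen, Beaumont, Kapoor, Saleh, Mendoza and Lindqvist (Brigadier).
Yilmaz, Mbeki, Andersen, Beaumont, Kapoor, Saleh, Mendoza and Lindqvist are each a combat-command-badge holder, so the next rule applies.
Among Yilmaz, Mbeki, Andersen, Beaumont, Kapoor, Saleh, Mendoza and Lindqvist, by total federal service (higher first): Yilmaz (32 years) before Mbeki (30 years) before Andersen (21 years) before Beaumont (19 years) before Kapoor and Saleh (18 years) before Mendoza (14 years) before Lindqvist (3 years).
Among Kapoor and Saleh, by date of commissioning (later first): Kapoor (2006-07-20) before Saleh (2006-04-11).
Order: Yilmaz, Mbeki, Andersen, Beaumont, Kapoor, Saleh, Mendoza, Lindqvist.

Beaumont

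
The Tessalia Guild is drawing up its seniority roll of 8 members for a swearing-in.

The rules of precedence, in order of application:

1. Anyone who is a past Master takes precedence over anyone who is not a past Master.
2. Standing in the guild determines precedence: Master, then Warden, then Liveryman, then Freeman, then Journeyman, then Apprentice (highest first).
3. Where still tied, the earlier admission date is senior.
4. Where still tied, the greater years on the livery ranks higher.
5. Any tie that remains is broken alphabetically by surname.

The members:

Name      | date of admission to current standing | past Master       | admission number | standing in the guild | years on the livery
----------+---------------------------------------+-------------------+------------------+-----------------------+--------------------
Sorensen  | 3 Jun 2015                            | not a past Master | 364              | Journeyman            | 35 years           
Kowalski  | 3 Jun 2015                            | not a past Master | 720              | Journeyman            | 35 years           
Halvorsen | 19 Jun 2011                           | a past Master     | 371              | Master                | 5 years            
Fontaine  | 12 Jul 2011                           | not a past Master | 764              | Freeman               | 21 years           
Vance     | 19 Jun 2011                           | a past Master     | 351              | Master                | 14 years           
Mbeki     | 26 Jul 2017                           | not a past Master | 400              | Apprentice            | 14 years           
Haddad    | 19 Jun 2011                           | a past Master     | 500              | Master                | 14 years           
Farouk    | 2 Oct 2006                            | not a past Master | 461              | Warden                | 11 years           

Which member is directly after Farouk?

By the first rule: Haddad, Vance and Halvorsen (each a past Master); then Farouk, Fontaine, Kowalski, Sorensen and Mbeki (each not a past Master).
Haddad, Vance and Halvorsen are each Master, so the next rule applies.
Haddad, Vance and Halvorsen all have date of admission to current standing 19 Jun 2011, so the next rule applies.
Among Haddad, Vance and Halvorsen, by years on the livery (higher first): Haddad and Vance (14 years) before Halvorsen (5 years).
Among Haddad and Vance, alphabetically by surname: Haddad before Vance.
Among Farouk, Fontaine, Kowalski, Sorensen and Mbeki, by standing in the guild: Farouk (Warden) before Fontaine (Freeman) before Kowalski and Sorensen (Journeyman) before Mbeki (Apprentice).
Kowalski and Sorensen both have date of admission to current standing 3 Jun 2015, so the next rule applies.
Kowalski and Sorensen both have years on the livery 35 years, so the next rule applies.
Among Kowalski and Sorensen, alphabetically by surname: Kowalski before Sorensen.
Order: Haddad, Vance, Halvorsen, Farouk, Fontaine, Kowalski, Sorensen, Mbeki.

Fontaine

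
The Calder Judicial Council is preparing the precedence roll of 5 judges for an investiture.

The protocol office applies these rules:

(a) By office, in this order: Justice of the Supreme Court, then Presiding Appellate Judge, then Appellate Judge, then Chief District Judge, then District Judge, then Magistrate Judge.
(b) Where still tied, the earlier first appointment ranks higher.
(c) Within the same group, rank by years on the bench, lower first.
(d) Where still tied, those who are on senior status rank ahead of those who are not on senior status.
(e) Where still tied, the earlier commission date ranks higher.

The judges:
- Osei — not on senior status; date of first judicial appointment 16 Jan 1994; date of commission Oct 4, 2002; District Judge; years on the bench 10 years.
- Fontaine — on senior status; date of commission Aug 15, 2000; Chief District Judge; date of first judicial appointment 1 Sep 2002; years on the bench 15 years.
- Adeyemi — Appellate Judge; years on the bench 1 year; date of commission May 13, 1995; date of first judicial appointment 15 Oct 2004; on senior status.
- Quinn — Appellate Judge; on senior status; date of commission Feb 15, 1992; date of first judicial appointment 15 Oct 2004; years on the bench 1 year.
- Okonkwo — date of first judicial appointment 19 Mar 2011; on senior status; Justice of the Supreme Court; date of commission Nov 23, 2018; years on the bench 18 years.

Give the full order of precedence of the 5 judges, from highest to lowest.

By office: Okonkwo (Justice of the Supreme Court); then Quinn and Adeyemi (Appellate Judge); then Fontaine (Chief District Judge); then Osei (District Judge).
Quinn and Adeyemi both have date of first judicial appointment 15 Oct 2004, so the next rule applies.
Quinn and Adeyemi both have years on the bench 1 year, so the next rule applies.
Quinn and Adeyemi are each on senior status, so the next rule applies.
Among Quinn and Adeyemi, by date of commission (earlier first): Quinn (Feb 15, 1992) before Adeyemi (May 13, 1995).
Full order: Okonkwo, Quinn, Adeyemi, Fontaine, Osei.

Okonkwo, Quinn, Adeyemi, Fontaine, Osei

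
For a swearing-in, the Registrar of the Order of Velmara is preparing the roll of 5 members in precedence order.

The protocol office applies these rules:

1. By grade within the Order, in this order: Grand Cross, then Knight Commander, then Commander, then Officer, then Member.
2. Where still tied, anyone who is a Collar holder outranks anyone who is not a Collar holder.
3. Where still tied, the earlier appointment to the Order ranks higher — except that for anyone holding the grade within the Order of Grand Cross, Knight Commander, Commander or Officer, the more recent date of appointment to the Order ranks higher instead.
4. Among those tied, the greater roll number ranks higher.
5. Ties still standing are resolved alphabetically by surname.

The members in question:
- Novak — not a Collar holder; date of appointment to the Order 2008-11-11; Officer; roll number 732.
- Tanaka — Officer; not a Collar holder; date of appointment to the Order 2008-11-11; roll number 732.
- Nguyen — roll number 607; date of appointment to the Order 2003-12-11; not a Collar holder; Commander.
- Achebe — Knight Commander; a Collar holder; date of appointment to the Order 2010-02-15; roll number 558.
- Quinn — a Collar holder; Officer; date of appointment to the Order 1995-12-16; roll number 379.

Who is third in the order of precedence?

By grade within the Order: Achebe (Knight Commander); then Nguyen (Commander); then Quinn, Novak and Tanaka (Officer).
Among Quinn, Novak and Tanaka, a Collar holder before not a Collar holder: Quinn (a Collar holder) before Novak and Tanaka (not a Collar holder).
Novak and Tanaka both have date of appointment to the Order 2008-11-11, so the next rule applies.
Novak and Tanaka both have roll number 732, so the next rule applies.
Among Novak and Tanaka, alphabetically by surname: Novak before Tanaka.
Order: Achebe, Nguyen, Quinn, Novak, Tanaka.

Quinn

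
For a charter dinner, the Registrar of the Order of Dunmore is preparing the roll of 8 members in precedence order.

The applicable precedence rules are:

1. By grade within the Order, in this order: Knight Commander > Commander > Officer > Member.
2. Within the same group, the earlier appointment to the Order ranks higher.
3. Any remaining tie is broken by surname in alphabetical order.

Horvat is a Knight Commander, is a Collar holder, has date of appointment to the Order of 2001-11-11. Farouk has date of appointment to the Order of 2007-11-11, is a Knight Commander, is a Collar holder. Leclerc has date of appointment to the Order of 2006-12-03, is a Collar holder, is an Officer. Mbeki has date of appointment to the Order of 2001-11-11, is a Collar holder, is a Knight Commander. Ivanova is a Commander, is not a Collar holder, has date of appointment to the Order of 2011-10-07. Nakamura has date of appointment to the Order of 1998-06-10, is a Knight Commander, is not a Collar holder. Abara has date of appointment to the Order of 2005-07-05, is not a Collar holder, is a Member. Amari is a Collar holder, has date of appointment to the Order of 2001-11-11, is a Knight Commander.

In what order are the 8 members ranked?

Nakamura, Amari, Horvat, Mbeki, Farouk, Ivanova, Leclerc, Abara

By grade within the Order: Nakamura, Amari, Horvat, Mbeki and Farouk (Knight Commander); then Ivanova (Commander); then Leclerc (Officer); then Abara (Member).
Among Nakamura, Amari, Horvat, Mbeki and Farouk, by date of appointment to the Order (earlier first): Nakamura (1998-06-10) before Amari, Horvat and Mbeki (2001-11-11) before Farouk (2007-11-11).
Among Amari, Horvat and Mbeki, alphabetically by surname: Amari before Horvat before Mbeki.
Full order: Nakamura, Amari, Horvat, Mbeki, Farouk, Ivanova, Leclerc, Abara.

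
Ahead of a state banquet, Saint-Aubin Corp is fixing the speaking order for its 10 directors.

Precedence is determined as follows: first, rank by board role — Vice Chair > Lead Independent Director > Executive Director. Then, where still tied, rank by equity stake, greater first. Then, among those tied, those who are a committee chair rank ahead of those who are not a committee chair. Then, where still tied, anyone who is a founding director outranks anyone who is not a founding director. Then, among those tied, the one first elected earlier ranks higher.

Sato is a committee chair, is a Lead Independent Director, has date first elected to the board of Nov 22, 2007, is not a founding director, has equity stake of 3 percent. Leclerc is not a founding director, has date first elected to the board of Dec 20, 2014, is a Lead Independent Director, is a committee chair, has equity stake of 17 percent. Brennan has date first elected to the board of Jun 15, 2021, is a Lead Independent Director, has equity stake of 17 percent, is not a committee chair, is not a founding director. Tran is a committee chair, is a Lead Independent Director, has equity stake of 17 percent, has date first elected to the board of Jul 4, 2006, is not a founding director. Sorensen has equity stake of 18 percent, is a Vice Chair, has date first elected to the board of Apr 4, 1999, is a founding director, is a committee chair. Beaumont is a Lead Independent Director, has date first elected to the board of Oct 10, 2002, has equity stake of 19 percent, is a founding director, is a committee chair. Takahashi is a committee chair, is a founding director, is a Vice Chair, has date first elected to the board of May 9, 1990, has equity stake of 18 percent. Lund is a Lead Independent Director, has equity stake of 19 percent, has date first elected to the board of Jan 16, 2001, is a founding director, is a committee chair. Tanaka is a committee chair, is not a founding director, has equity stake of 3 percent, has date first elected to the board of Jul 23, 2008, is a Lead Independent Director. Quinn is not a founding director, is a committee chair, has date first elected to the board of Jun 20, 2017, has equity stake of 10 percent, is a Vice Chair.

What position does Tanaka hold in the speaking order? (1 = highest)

By board role: Takahashi, Sorensen and Quinn (Vice Chair); then Lund, Beaumont, Tran, Leclerc, Brennan, Sato and Tanaka (Lead Independent Director).
Among Takahashi, Sorensen and Quinn, by equity stake (higher first): Takahashi and Sorensen (18 percent) before Quinn (10 percent).
Takahashi and Sorensen are each a committee chair, so the next rule applies.
Takahashi and Sorensen are each a founding director, so the next rule applies.
Among Takahashi and Sorensen, by date first elected to the board (earlier first): Takahashi (May 9, 1990) before Sorensen (Apr 4, 1999).
Among Lund, Beaumont, Tran, Leclerc, Brennan, Sato and Tanaka, by equity stake (higher first): Lund and Beaumont (19 percent) before Tran, Leclerc and Brennan (17 percent) before Sato and Tanaka (3 percent).
Lund and Beaumont are each a committee chair, so the next rule applies.
Lund and Beaumont are each a founding director, so the next rule applies.
Among Lund and Beaumont, by date first elected to the board (earlier first): Lund (Jan 16, 2001) before Beaumont (Oct 10, 2002).
Among Tran, Leclerc and Brennan, a committee chair before not a committee chair: Tran and Leclerc (a committee chair) before Brennan (not a committee chair).
Tran and Leclerc are each not a founding director, so the next rule applies.
Among Tran and Leclerc, by date first elected to the board (earlier first): Tran (Jul 4, 2006) before Leclerc (Dec 20, 2014).
Sato and Tanaka are each a committee chair, so the next rule applies.
Sato and Tanaka are each not a founding director, so the next rule applies.
Among Sato and Tanaka, by date first elected to the board (earlier first): Sato (Nov 22, 2007) before Tanaka (Jul 23, 2008).
Order: Takahashi, Sorensen, Quinn, Lund, Beaumont, Tran, Leclerc, Brennan, Sato, Tanaka. So position 10.

10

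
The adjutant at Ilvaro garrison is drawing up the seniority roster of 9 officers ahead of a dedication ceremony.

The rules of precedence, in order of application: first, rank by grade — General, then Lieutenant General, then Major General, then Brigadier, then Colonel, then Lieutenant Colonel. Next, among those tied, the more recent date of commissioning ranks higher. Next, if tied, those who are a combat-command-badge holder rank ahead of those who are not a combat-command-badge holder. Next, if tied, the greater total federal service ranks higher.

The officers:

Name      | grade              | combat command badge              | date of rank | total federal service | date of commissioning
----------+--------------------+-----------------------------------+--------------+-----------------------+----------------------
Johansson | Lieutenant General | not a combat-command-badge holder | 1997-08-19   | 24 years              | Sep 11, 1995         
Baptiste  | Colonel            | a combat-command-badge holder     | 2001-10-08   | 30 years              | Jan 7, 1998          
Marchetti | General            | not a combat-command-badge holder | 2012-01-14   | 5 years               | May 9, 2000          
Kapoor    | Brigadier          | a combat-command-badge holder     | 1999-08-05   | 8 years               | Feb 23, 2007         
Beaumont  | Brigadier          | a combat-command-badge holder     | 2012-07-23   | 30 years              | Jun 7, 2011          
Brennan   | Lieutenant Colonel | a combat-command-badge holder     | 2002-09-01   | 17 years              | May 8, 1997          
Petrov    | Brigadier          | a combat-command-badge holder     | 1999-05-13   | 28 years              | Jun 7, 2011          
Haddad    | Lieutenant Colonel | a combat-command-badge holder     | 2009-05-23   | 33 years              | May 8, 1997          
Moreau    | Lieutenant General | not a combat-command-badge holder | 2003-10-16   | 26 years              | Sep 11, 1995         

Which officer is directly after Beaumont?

Petrov

By grade: Marchetti (General); then Moreau and Johansson (Lieutenant General); then Beaumont, Petrov and Kapoor (Brigadier); then Baptiste (Colonel); then Haddad and Brennan (Lieutenant Colonel).
Moreau and Johansson both have date of commissioning Sep 11, 1995, so the next rule applies.
Moreau and Johansson are each not a combat-command-badge holder, so the next rule applies.
Among Moreau and Johansson, by total federal service (higher first): Moreau (26 years) before Johansson (24 years).
Among Beaumont, Petrov and Kapoor, by date of commissioning (later first): Beaumont and Petrov (Jun 7, 2011) before Kapoor (Feb 23, 2007).
Beaumont and Petrov are each a combat-command-badge holder, so the next rule applies.
Among Beaumont and Petrov, by total federal service (higher first): Beaumont (30 years) before Petrov (28 years).
Haddad and Brennan both have date of commissioning May 8, 1997, so the next rule applies.
Haddad and Brennan are each a combat-command-badge holder, so the next rule applies.
Among Haddad and Brennan, by total federal service (higher first): Haddad (33 years) before Brennan (17 years).
Order: Marchetti, Moreau, Johansson, Beaumont, Petrov, Kapoor, Baptiste, Haddad, Brennan.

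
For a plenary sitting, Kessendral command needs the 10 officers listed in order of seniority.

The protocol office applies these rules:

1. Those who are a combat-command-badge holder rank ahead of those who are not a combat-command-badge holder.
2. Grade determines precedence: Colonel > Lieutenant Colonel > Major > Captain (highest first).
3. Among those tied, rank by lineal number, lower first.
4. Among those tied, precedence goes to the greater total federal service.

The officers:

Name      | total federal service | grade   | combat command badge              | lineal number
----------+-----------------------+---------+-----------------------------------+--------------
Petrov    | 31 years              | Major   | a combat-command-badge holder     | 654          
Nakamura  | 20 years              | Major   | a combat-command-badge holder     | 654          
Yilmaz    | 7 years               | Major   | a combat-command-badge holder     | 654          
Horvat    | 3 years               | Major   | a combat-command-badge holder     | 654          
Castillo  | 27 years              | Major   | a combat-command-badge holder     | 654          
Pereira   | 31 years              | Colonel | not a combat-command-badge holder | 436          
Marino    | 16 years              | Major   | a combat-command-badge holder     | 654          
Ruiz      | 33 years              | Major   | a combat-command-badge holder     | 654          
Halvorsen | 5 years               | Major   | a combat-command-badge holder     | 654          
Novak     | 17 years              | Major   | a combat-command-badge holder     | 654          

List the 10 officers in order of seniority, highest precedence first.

Ruiz, Petrov, Castillo, Nakamura, Novak, Marino, Yilmaz, Halvorsen, Horvat, Pereira

By the first rule: Ruiz, Petrov, Castillo, Nakamura, Novak, Marino, Yilmaz, Halvorsen and Horvat (each a combat-command-badge holder); then Pereira (not a combat-command-badge holder).
Ruiz, Petrov, Castillo, Nakamura, Novak, Marino, Yilmaz, Halvorsen and Horvat are each Major, so the next rule applies.
Ruiz, Petrov, Castillo, Nakamura, Novak, Marino, Yilmaz, Halvorsen and Horvat all have lineal number 654, so the next rule applies.
Among Ruiz, Petrov, Castillo, Nakamura, Novak, Marino, Yilmaz, Halvorsen and Horvat, by total federal service (higher first): Ruiz (33 years) before Petrov (31 years) before Castillo (27 years) before Nakamura (20 years) before Novak (17 years) before Marino (16 years) before Yilmaz (7 years) before Halvorsen (5 years) before Horvat (3 years).
Full order: Ruiz, Petrov, Castillo, Nakamura, Novak, Marino, Yilmaz, Halvorsen, Horvat, Pereira.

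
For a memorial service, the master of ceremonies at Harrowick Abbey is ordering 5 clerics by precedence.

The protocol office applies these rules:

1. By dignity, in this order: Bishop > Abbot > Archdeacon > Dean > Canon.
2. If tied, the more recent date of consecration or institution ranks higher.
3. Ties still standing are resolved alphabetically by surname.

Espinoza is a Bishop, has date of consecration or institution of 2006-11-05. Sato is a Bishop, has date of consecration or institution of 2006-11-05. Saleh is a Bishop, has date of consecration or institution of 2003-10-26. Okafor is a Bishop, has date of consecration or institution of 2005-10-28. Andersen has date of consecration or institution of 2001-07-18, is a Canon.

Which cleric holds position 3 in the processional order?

Okafor

By dignity: Espinoza, Sato, Okafor and Saleh (Bishop); then Andersen (Canon).
Among Espinoza, Sato, Okafor and Saleh, by date of consecration or institution (later first): Espinoza and Sato (2006-11-05) before Okafor (2005-10-28) before Saleh (2003-10-26).
Among Espinoza and Sato, alphabetically by surname: Espinoza before Sato.
Order: Espinoza, Sato, Okafor, Saleh, Andersen.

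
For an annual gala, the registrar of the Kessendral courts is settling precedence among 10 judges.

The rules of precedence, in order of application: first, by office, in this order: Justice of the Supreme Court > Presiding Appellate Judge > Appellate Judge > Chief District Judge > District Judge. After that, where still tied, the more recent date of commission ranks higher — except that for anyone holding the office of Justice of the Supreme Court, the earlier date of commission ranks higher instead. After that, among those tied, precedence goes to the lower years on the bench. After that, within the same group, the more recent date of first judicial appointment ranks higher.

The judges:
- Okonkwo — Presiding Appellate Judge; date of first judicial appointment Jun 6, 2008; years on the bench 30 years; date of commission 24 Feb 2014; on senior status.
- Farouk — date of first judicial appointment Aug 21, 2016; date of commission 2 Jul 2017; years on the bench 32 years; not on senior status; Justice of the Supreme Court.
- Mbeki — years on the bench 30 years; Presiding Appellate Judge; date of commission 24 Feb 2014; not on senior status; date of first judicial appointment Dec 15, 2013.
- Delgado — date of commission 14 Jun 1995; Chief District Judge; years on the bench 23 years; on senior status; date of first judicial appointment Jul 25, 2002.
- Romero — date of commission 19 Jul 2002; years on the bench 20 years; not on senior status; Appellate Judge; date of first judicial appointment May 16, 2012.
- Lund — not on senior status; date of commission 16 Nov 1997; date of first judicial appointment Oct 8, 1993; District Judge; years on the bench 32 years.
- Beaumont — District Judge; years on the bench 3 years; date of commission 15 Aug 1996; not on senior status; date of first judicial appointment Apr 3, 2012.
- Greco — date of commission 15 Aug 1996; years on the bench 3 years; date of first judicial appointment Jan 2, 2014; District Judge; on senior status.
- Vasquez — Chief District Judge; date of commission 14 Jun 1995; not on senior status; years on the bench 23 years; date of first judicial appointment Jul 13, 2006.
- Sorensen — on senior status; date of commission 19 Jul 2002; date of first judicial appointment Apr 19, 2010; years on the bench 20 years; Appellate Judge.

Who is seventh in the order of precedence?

By office: Farouk (Justice of the Supreme Court); then Mbeki and Okonkwo (Presiding Appellate Judge); then Romero and Sorensen (Appellate Judge); then Vasquez and Delgado (Chief District Judge); then Lund, Greco and Beaumont (District Judge).
Mbeki and Okonkwo both have date of commission 24 Feb 2014, so the next rule applies.
Mbeki and Okonkwo both have years on the bench 30 years, so the next rule applies.
Among Mbeki and Okonkwo, by date of first judicial appointment (later first): Mbeki (Dec 15, 2013) before Okonkwo (Jun 6, 2008).
Romero and Sorensen both have date of commission 19 Jul 2002, so the next rule applies.
Romero and Sorensen both have years on the bench 20 years, so the next rule applies.
Among Romero and Sorensen, by date of first judicial appointment (later first): Romero (May 16, 2012) before Sorensen (Apr 19, 2010).
Vasquez and Delgado both have date of commission 14 Jun 1995, so the next rule applies.
Vasquez and Delgado both have years on the bench 23 years, so the next rule applies.
Among Vasquez and Delgado, by date of first judicial appointment (later first): Vasquez (Jul 13, 2006) before Delgado (Jul 25, 2002).
Among Lund, Greco and Beaumont, by date of commission (later first): Lund (16 Nov 1997) before Greco and Beaumont (15 Aug 1996).
Greco and Beaumont both have years on the bench 3 years, so the next rule applies.
Among Greco and Beaumont, by date of first judicial appointment (later first): Greco (Jan 2, 2014) before Beaumont (Apr 3, 2012).
Order: Farouk, Mbeki, Okonkwo, Romero, Sorensen, Vasquez, Delgado, Lund, Greco, Beaumont.

Delgado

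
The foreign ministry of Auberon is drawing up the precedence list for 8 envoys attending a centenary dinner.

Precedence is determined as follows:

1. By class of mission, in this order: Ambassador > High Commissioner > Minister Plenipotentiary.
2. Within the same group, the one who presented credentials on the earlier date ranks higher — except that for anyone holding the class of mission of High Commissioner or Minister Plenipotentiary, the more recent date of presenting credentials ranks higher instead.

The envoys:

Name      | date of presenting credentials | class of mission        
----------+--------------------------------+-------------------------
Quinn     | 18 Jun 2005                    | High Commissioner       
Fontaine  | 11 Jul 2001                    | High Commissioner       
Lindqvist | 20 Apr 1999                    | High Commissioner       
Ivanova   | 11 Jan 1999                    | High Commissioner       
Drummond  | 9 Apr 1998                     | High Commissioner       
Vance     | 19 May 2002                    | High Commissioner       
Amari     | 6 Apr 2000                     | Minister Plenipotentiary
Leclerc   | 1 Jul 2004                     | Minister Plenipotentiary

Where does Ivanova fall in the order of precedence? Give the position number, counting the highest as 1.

5

By class of mission: Quinn, Vance, Fontaine, Lindqvist, Ivanova and Drummond (High Commissioner); then Leclerc and Amari (Minister Plenipotentiary).
Among Quinn, Vance, Fontaine, Lindqvist, Ivanova and Drummond, by date of presenting credentials (later first) (reversed rule for this group): Quinn (18 Jun 2005) before Vance (19 May 2002) before Fontaine (11 Jul 2001) before Lindqvist (20 Apr 1999) before Ivanova (11 Jan 1999) before Drummond (9 Apr 1998).
Among Leclerc and Amari, by date of presenting credentials (later first) (reversed rule for this group): Leclerc (1 Jul 2004) before Amari (6 Apr 2000).
Order: Quinn, Vance, Fontaine, Lindqvist, Ivanova, Drummond, Leclerc, Amari. So position 5.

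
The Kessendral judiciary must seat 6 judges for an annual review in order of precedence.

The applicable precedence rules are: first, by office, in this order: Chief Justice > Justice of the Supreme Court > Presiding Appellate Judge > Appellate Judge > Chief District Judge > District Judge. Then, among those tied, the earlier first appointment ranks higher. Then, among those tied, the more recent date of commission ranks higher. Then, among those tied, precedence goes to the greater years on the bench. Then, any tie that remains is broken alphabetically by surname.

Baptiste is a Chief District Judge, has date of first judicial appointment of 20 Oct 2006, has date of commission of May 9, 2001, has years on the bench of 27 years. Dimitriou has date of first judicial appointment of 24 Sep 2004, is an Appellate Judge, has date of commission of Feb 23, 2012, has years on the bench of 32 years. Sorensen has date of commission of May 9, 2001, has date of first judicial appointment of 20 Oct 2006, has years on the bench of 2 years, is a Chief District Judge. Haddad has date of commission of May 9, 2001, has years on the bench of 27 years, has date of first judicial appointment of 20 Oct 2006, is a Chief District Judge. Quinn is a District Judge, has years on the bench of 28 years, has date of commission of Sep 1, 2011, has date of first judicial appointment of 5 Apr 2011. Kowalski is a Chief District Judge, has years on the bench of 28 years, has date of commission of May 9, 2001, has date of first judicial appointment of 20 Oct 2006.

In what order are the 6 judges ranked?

By office: Dimitriou (Appellate Judge); then Kowalski, Baptiste, Haddad and Sorensen (Chief District Judge); then Quinn (District Judge).
Kowalski, Baptiste, Haddad and Sorensen all have date of first judicial appointment 20 Oct 2006, so the next rule applies.
Kowalski, Baptiste, Haddad and Sorensen all have date of commission May 9, 2001, so the next rule applies.
Among Kowalski, Baptiste, Haddad and Sorensen, by years on the bench (higher first): Kowalski (28 years) before Baptiste and Haddad (27 years) before Sorensen (2 years).
Among Baptiste and Haddad, alphabetically by surname: Baptiste before Haddad.
Full order: Dimitriou, Kowalski, Baptiste, Haddad, Sorensen, Quinn.

Dimitriou, Kowalski, Baptiste, Haddad, Sorensen, Quinn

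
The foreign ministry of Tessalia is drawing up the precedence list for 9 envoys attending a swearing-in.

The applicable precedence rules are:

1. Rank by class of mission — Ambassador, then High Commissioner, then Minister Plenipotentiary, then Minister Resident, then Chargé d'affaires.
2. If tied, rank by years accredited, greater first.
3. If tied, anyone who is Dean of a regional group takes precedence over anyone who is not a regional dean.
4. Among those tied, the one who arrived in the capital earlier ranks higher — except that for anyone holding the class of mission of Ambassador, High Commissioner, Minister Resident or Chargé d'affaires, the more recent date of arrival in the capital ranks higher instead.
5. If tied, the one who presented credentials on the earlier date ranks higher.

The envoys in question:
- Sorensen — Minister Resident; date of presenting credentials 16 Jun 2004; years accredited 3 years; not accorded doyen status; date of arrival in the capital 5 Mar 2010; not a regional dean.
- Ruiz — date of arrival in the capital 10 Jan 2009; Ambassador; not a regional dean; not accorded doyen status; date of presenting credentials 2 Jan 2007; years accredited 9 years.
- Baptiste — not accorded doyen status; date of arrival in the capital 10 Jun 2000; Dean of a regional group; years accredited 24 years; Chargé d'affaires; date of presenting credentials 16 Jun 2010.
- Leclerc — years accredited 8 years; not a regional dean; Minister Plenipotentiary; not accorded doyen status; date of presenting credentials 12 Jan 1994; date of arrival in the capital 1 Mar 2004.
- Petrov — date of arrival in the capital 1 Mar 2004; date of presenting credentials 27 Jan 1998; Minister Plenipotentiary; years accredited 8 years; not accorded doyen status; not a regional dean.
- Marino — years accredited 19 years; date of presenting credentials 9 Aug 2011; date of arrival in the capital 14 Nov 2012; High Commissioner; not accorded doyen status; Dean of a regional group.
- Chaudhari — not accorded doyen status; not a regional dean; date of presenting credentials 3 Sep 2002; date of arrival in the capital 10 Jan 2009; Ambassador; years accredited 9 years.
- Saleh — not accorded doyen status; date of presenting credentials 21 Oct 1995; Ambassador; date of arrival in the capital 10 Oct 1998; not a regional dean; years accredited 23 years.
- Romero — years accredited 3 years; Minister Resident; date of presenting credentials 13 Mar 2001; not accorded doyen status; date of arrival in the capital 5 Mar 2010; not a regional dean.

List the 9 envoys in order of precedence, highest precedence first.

By class of mission: Saleh, Chaudhari and Ruiz (Ambassador); then Marino (High Commissioner); then Leclerc and Petrov (Minister Plenipotentiary); then Romero and Sorensen (Minister Resident); then Baptiste (Chargé d'affaires).
Among Saleh, Chaudhari and Ruiz, by years accredited (higher first): Saleh (23 years) before Chaudhari and Ruiz (9 years).
Chaudhari and Ruiz are each not a regional dean, so the next rule applies.
Chaudhari and Ruiz both have date of arrival in the capital 10 Jan 2009, so the next rule applies.
Among Chaudhari and Ruiz, by date of presenting credentials (earlier first): Chaudhari (3 Sep 2002) before Ruiz (2 Jan 2007).
Leclerc and Petrov both have years accredited 8 years, so the next rule applies.
Leclerc and Petrov are each not a regional dean, so the next rule applies.
Leclerc and Petrov both have date of arrival in the capital 1 Mar 2004, so the next rule applies.
Among Leclerc and Petrov, by date of presenting credentials (earlier first): Leclerc (12 Jan 1994) before Petrov (27 Jan 1998).
Romero and Sorensen both have years accredited 3 years, so the next rule applies.
Romero and Sorensen are each not a regional dean, so the next rule applies.
Romero and Sorensen both have date of arrival in the capital 5 Mar 2010, so the next rule applies.
Among Romero and Sorensen, by date of presenting credentials (earlier first): Romero (13 Mar 2001) before Sorensen (16 Jun 2004).
Full order: Saleh, Chaudhari, Ruiz, Marino, Leclerc, Petrov, Romero, Sorensen, Baptiste.

Saleh, Chaudhari, Ruiz, Marino, Leclerc, Petrov, Romero, Sorensen, Baptiste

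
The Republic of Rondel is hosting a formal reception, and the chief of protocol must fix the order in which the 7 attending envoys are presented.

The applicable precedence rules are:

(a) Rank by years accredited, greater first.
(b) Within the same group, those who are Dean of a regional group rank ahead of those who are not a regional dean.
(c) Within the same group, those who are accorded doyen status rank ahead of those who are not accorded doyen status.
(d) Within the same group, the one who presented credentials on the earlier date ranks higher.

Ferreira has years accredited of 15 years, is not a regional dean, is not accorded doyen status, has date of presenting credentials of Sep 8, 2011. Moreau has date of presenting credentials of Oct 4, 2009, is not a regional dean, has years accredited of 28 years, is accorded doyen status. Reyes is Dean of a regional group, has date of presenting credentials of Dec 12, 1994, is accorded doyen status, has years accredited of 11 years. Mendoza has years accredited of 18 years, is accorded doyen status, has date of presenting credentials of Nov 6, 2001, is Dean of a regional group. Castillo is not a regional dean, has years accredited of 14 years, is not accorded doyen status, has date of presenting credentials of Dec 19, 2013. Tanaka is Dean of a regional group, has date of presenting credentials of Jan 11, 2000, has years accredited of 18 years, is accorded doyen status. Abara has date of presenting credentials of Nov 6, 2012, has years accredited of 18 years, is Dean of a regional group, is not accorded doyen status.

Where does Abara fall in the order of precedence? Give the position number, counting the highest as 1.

By years accredited (higher first): Moreau (28 years); then Tanaka, Mendoza and Abara (each 18 years); then Ferreira (15 years); then Castillo (14 years); then Reyes (11 years).
Tanaka, Mendoza and Abara are each Dean of a regional group, so the next rule applies.
Among Tanaka, Mendoza and Abara, accorded doyen status before not accorded doyen status: Tanaka and Mendoza (accorded doyen status) before Abara (not accorded doyen status).
Among Tanaka and Mendoza, by date of presenting credentials (earlier first): Tanaka (Jan 11, 2000) before Mendoza (Nov 6, 2001).
Order: Moreau, Tanaka, Mendoza, Abara, Ferreira, Castillo, Reyes. So position 4.

4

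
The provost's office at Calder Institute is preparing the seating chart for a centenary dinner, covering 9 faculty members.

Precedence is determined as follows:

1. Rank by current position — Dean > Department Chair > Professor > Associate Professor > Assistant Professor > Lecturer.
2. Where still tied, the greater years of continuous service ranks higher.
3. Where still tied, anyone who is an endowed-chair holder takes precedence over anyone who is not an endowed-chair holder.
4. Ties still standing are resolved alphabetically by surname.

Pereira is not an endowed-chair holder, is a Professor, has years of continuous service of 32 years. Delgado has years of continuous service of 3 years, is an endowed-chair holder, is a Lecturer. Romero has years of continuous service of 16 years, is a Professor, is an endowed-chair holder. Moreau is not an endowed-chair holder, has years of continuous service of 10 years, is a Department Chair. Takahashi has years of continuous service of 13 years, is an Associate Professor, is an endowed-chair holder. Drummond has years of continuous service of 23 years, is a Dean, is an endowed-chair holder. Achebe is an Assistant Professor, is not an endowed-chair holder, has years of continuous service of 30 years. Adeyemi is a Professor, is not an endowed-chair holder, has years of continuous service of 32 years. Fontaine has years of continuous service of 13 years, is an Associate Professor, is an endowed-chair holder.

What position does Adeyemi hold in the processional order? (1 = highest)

3

By current position: Drummond (Dean); then Moreau (Department Chair); then Adeyemi, Pereira and Romero (Professor); then Fontaine and Takahashi (Associate Professor); then Achebe (Assistant Professor); then Delgado (Lecturer).
Among Adeyemi, Pereira and Romero, by years of continuous service (higher first): Adeyemi and Pereira (32 years) before Romero (16 years).
Adeyemi and Pereira are each not an endowed-chair holder, so the next rule applies.
Among Adeyemi and Pereira, alphabetically by surname: Adeyemi before Pereira.
Fontaine and Takahashi both have years of continuous service 13 years, so the next rule applies.
Fontaine and Takahashi are each an endowed-chair holder, so the next rule applies.
Among Fontaine and Takahashi, alphabetically by surname: Fontaine before Takahashi.
Order: Drummond, Moreau, Adeyemi, Pereira, Romero, Fontaine, Takahashi, Achebe, Delgado. So position 3.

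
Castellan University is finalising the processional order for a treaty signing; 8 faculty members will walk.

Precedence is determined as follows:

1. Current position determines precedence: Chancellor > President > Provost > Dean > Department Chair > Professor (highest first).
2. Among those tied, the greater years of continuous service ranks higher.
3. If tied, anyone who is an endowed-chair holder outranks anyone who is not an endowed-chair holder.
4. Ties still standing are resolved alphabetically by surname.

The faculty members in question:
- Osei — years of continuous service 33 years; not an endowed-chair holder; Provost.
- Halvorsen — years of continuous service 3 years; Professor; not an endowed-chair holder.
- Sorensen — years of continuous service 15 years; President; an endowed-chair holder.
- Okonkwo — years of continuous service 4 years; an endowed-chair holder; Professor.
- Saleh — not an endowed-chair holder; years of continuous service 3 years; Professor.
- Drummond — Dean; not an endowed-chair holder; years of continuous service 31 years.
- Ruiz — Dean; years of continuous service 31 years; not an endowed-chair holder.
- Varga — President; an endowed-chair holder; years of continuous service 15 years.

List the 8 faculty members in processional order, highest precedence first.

Sorensen, Varga, Osei, Drummond, Ruiz, Okonkwo, Halvorsen, Saleh

By current position: Sorensen and Varga (President); then Osei (Provost); then Drummond and Ruiz (Dean); then Okonkwo, Halvorsen and Saleh (Professor).
Sorensen and Varga both have years of continuous service 15 years, so the next rule applies.
Sorensen and Varga are each an endowed-chair holder, so the next rule applies.
Among Sorensen and Varga, alphabetically by surname: Sorensen before Varga.
Drummond and Ruiz both have years of continuous service 31 years, so the next rule applies.
Drummond and Ruiz are each not an endowed-chair holder, so the next rule applies.
Among Drummond and Ruiz, alphabetically by surname: Drummond before Ruiz.
Among Okonkwo, Halvorsen and Saleh, by years of continuous service (higher first): Okonkwo (4 years) before Halvorsen and Saleh (3 years).
Halvorsen and Saleh are each not an endowed-chair holder, so the next rule applies.
Among Halvorsen and Saleh, alphabetically by surname: Halvorsen before Saleh.
Full order: Sorensen, Varga, Osei, Drummond, Ruiz, Okonkwo, Halvorsen, Saleh.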